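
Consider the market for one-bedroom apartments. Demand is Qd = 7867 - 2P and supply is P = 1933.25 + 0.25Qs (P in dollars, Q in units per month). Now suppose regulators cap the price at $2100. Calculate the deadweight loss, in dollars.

1500000

Rearranging supply gives Qs = 4P - 7733. In a free market, 7867 - 2P = 4P - 7733 gives the equilibrium P* = 2600, Q* = 2667.
The ceiling of 2100 is below the equilibrium price 2600, so it binds.
At P = 2100: Qd = 7867 - 2·2100 = 3667 and Qs = 4·2100 - 7733 = 667.
Quantity traded falls to 667. At Q = 667 the demand price is (7867 - 667)/2 = 3600 and the supply price is (7733 + 667)/4 = 2100.
Deadweight loss = ½ · (3600 - 2100) · (2667 - 667) = ½ · 1500 · 2000 = 1500000.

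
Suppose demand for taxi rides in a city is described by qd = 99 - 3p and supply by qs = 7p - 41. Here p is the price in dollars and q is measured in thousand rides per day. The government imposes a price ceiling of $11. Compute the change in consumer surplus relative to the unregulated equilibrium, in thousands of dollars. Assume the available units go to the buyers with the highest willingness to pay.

Setting quantity demanded equal to quantity supplied, 99 - 3p = 7p - 41, gives p* = 14 and q* = 57.
Since 11 < 14, the ceiling is binding.
At p = 11: qd = 99 - 3·11 = 66 and qs = 7·11 - 41 = 36.
Consumer surplus without the control is ½ · (33 - 14) · 57 = 541.5.
With the ceiling, 36 units are sold at 11 (assume they go to the highest-value buyers). The demand price at q = 36 is 21, so CS = ½ · [(33 - 11) + (21 - 11)] · 36 = 576.
Change in consumer surplus = 576 - 541.5 = 34.5.

34.5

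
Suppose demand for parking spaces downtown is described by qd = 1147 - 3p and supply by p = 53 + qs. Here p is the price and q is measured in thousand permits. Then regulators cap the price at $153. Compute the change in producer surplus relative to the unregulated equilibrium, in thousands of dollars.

-25504.5

Rearranging supply gives qs = p - 53. Equilibrium: 1147 - 3p = p - 53, so 1200 = 4p and p* = 300, q* = 247.
The ceiling of 153 is below the equilibrium price 300, so it binds.
At p = 153: qd = 1147 - 3·153 = 688 and qs = 153 - 53 = 100.
Producer surplus without the control is ½ · (300 - 53) · 247 = 30504.5.
With the ceiling, producers sell 100 units at 153, so PS = ½ · (153 - 53) · 100 = 5000.
Change in producer surplus = 5000 - 30504.5 = -25504.5.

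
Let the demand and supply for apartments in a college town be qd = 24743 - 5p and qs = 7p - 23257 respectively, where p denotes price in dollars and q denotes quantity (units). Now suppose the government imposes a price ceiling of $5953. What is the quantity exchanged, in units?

In a free market, 24743 - 5p = 7p - 23257 gives the equilibrium p* = 4000, q* = 4743.
Since 5953 is above p* = 4000, the ceiling does not bind and the free-market outcome prevails.

4743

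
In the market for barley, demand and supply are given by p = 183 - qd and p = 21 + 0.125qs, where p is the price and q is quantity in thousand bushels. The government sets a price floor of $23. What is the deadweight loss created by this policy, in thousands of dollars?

Rearranging demand gives qd = 183 - p; rearranging supply gives qs = 8p - 168. In a free market, 183 - p = 8p - 168 gives the equilibrium p* = 39, q* = 144.
The floor of 23 is below the equilibrium price 39, so it is not binding; the market clears at p* = 39, q* = 144.
Since the control does not bind, no trades are prevented and deadweight loss is zero.

0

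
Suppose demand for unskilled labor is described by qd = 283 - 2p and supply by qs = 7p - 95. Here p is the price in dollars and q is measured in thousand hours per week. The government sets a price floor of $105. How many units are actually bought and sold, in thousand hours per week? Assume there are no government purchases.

Setting quantity demanded equal to quantity supplied, 283 - 2p = 7p - 95, gives p* = 42 and q* = 199.
The floor of 105 is above the equilibrium price 42, so it binds.
At p = 105: qd = 283 - 2·105 = 73 and qs = 7·105 - 95 = 640.
The quantity actually transacted is the short side, demand: 73.

73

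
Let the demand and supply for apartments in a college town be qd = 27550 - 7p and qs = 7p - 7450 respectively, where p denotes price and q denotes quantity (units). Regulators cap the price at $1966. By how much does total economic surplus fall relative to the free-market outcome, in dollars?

1996092

In a free market, 27550 - 7p = 7p - 7450 gives the equilibrium p* = 2500, q* = 10050.
The ceiling of 1966 is below the equilibrium price 2500, so it binds.
At p = 1966: qd = 27550 - 7·1966 = 13788 and qs = 7·1966 - 7450 = 6312.
Quantity traded falls to 6312. At q = 6312 the demand price is (27550 - 6312)/7 = 3034 and the supply price is (7450 + 6312)/7 = 1966.
Deadweight loss = ½ · (3034 - 1966) · (10050 - 6312) = ½ · 1068 · 3738 = 1996092.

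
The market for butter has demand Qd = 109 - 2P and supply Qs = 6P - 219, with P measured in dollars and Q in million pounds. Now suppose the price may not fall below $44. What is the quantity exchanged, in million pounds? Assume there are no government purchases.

21

In a free market, 109 - 2P = 6P - 219 gives the equilibrium P* = 41, Q* = 27.
Since 44 > 41, the floor is binding.
At P = 44: Qd = 109 - 2·44 = 21 and Qs = 6·44 - 219 = 45.
The quantity actually transacted is the short side, demand: 21.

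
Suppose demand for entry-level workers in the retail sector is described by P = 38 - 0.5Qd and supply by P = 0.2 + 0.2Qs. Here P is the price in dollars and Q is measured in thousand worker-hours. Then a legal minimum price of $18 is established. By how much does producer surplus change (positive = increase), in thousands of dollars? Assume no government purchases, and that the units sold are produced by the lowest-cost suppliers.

260.4

Rearranging demand gives Qd = 76 - 2P; rearranging supply gives Qs = 5P - 1. Equilibrium: 76 - 2P = 5P - 1, so 77 = 7P and P* = 11, Q* = 54.
Because the floor (18) lies above the market-clearing price, it is binding.
At P = 18: Qd = 76 - 2·18 = 40 and Qs = 5·18 - 1 = 89.
Producer surplus without the control is ½ · (11 - 0.2) · 54 = 291.6.
With the floor, 40 units are sold at 18. The supply price at Q = 40 is 8.2, so PS = ½ · [(18 - 0.2) + (18 - 8.2)] · 40 = 552.
Change in producer surplus = 552 - 291.6 = 260.4.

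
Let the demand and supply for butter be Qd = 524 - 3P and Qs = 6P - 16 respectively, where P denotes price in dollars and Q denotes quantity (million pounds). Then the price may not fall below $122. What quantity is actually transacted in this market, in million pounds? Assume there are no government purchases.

158

In a free market, 524 - 3P = 6P - 16 gives the equilibrium P* = 60, Q* = 344.
Since 122 > 60, the floor is binding.
At P = 122: Qd = 524 - 3·122 = 158 and Qs = 6·122 - 16 = 716.
The quantity actually transacted is the short side, demand: 158.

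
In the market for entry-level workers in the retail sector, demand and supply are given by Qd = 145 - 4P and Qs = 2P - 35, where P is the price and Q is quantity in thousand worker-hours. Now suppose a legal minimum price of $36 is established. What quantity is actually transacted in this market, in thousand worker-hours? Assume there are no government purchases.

1

Without the control the market clears where 145 - 4P = 2P - 35, i.e. P* = 30 and Q* = 25.
The floor of 36 is above the equilibrium price 30, so it binds.
At P = 36: Qd = 145 - 4·36 = 1 and Qs = 2·36 - 35 = 37.
The quantity actually transacted is the short side, demand: 1.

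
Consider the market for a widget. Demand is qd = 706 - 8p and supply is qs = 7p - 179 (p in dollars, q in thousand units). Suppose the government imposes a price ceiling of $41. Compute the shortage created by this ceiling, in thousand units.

Equilibrium: 706 - 8p = 7p - 179, so 885 = 15p and p* = 59, q* = 234.
The ceiling of 41 is below the equilibrium price 59, so it binds.
At p = 41: qd = 706 - 8·41 = 378 and qs = 7·41 - 179 = 108.
Shortage = qd - qs = 378 - 108 = 270.

270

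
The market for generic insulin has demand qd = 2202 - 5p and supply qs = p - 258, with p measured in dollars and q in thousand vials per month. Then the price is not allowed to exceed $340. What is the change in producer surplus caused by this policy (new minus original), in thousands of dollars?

Setting quantity demanded equal to quantity supplied, 2202 - 5p = p - 258, gives p* = 410 and q* = 152.
The ceiling of 340 is below the equilibrium price 410, so it binds.
At p = 340: qd = 2202 - 5·340 = 502 and qs = 340 - 258 = 82.
Producer surplus without the control is ½ · (410 - 258) · 152 = 11552.
With the ceiling, producers sell 82 units at 340, so PS = ½ · (340 - 258) · 82 = 3362.
Change in producer surplus = 3362 - 11552 = -8190.

-8190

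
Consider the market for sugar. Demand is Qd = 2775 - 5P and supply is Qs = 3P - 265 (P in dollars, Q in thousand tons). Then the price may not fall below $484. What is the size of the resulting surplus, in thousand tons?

832

Equilibrium: 2775 - 5P = 3P - 265, so 3040 = 8P and P* = 380, Q* = 875.
The floor of 484 is above the equilibrium price 380, so it binds.
At P = 484: Qd = 2775 - 5·484 = 355 and Qs = 3·484 - 265 = 1187.
Surplus = Qs - Qd = 1187 - 355 = 832.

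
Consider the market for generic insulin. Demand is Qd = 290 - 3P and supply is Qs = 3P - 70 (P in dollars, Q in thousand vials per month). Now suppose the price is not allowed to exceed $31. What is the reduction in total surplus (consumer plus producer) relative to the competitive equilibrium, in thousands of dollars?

2523

Without the control the market clears where 290 - 3P = 3P - 70, i.e. P* = 60 and Q* = 110.
The ceiling of 31 is below the equilibrium price 60, so it binds.
At P = 31: Qd = 290 - 3·31 = 197 and Qs = 3·31 - 70 = 23.
Quantity traded falls to 23. At Q = 23 the demand price is (290 - 23)/3 = 89 and the supply price is (70 + 23)/3 = 31.
Deadweight loss = ½ · (89 - 31) · (110 - 23) = ½ · 58 · 87 = 2523.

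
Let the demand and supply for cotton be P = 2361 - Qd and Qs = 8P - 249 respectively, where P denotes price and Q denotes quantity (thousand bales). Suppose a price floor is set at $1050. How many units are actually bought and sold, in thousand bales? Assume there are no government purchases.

Rearranging demand gives Qd = 2361 - P. Setting quantity demanded equal to quantity supplied, 2361 - P = 8P - 249, gives P* = 290 and Q* = 2071.
Because the floor (1050) lies above the market-clearing price, it is binding.
At P = 1050: Qd = 2361 - 1050 = 1311 and Qs = 8·1050 - 249 = 8151.
The quantity actually transacted is the short side, demand: 1311.

1311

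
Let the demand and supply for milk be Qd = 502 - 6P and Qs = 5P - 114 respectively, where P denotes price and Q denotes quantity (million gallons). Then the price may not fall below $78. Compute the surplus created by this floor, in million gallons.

242

Setting quantity demanded equal to quantity supplied, 502 - 6P = 5P - 114, gives P* = 56 and Q* = 166.
Since 78 > 56, the floor is binding.
At P = 78: Qd = 502 - 6·78 = 34 and Qs = 5·78 - 114 = 276.
Surplus = Qs - Qd = 276 - 34 = 242.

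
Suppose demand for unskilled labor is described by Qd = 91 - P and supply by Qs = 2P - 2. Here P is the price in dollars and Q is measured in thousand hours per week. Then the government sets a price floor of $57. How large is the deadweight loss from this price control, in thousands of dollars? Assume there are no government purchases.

507

Equilibrium: 91 - P = 2P - 2, so 93 = 3P and P* = 31, Q* = 60.
Since 57 > 31, the floor is binding.
At P = 57: Qd = 91 - 57 = 34 and Qs = 2·57 - 2 = 112.
Quantity traded falls to 34. At Q = 34 the demand price is 91 - 34 = 57 and the supply price is (2 + 34)/2 = 18.
Deadweight loss = ½ · (57 - 18) · (60 - 34) = ½ · 39 · 26 = 507.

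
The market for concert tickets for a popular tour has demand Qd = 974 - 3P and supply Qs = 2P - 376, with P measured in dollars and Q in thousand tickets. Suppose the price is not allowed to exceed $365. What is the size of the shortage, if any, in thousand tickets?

0

Equilibrium: 974 - 3P = 2P - 376, so 1350 = 5P and P* = 270, Q* = 164.
Since 365 is above P* = 270, the ceiling does not bind and the free-market outcome prevails.
Since the control does not bind, there is no shortage.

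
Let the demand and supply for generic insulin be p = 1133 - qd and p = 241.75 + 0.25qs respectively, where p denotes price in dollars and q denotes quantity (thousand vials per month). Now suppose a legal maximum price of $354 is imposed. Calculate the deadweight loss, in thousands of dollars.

43560

Rearranging demand gives qd = 1133 - p; rearranging supply gives qs = 4p - 967. Setting quantity demanded equal to quantity supplied, 1133 - p = 4p - 967, gives p* = 420 and q* = 713.
Because the ceiling (354) lies below the market-clearing price, it is binding.
At p = 354: qd = 1133 - 354 = 779 and qs = 4·354 - 967 = 449.
Quantity traded falls to 449. At q = 449 the demand price is 1133 - 449 = 684 and the supply price is (967 + 449)/4 = 354.
Deadweight loss = ½ · (684 - 354) · (713 - 449) = ½ · 330 · 264 = 43560.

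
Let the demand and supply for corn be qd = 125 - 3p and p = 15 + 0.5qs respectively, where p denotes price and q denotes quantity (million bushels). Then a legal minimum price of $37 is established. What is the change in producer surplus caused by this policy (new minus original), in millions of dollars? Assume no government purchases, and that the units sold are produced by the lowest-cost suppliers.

3

Rearranging supply gives qs = 2p - 30. Equilibrium: 125 - 3p = 2p - 30, so 155 = 5p and p* = 31, q* = 32.
Because the floor (37) lies above the market-clearing price, it is binding.
At p = 37: qd = 125 - 3·37 = 14 and qs = 2·37 - 30 = 44.
Producer surplus without the control is ½ · (31 - 15) · 32 = 256.
With the floor, 14 units are sold at 37. The supply price at q = 14 is 22, so PS = ½ · [(37 - 15) + (37 - 22)] · 14 = 259.
Change in producer surplus = 259 - 256 = 3.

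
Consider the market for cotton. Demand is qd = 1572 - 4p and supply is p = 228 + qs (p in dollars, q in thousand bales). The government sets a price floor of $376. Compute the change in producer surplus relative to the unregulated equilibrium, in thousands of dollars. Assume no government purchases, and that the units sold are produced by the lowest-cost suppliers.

Rearranging supply gives qs = p - 228. Setting quantity demanded equal to quantity supplied, 1572 - 4p = p - 228, gives p* = 360 and q* = 132.
The floor of 376 is above the equilibrium price 360, so it binds.
At p = 376: qd = 1572 - 4·376 = 68 and qs = 376 - 228 = 148.
Producer surplus without the control is ½ · (360 - 228) · 132 = 8712.
With the floor, 68 units are sold at 376. The supply price at q = 68 is 296, so PS = ½ · [(376 - 228) + (376 - 296)] · 68 = 7752.
Change in producer surplus = 7752 - 8712 = -960.

-960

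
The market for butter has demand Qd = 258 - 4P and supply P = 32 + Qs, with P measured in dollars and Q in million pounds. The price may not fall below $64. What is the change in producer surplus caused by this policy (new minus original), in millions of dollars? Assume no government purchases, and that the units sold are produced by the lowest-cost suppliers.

-276

Rearranging supply gives Qs = P - 32. In a free market, 258 - 4P = P - 32 gives the equilibrium P* = 58, Q* = 26.
The floor of 64 is above the equilibrium price 58, so it binds.
At P = 64: Qd = 258 - 4·64 = 2 and Qs = 64 - 32 = 32.
Producer surplus without the control is ½ · (58 - 32) · 26 = 338.
With the floor, 2 units are sold at 64. The supply price at Q = 2 is 34, so PS = ½ · [(64 - 32) + (64 - 34)] · 2 = 62.
Change in producer surplus = 62 - 338 = -276.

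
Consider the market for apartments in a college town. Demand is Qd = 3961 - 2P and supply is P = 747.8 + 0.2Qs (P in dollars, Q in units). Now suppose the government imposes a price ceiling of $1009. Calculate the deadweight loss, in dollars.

Rearranging supply gives Qs = 5P - 3739. Equilibrium: 3961 - 2P = 5P - 3739, so 7700 = 7P and P* = 1100, Q* = 1761.
Because the ceiling (1009) lies below the market-clearing price, it is binding.
At P = 1009: Qd = 3961 - 2·1009 = 1943 and Qs = 5·1009 - 3739 = 1306.
Quantity traded falls to 1306. At Q = 1306 the demand price is (3961 - 1306)/2 = 1327.5 and the supply price is (3739 + 1306)/5 = 1009.
Deadweight loss = ½ · (1327.5 - 1009) · (1761 - 1306) = ½ · 318.5 · 455 = 72458.75.

72458.75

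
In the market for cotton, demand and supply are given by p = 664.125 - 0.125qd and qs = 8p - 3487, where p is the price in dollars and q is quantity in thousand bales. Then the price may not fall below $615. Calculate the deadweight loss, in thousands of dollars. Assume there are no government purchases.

33800

Rearranging demand gives qd = 5313 - 8p. In a free market, 5313 - 8p = 8p - 3487 gives the equilibrium p* = 550, q* = 913.
The floor of 615 is above the equilibrium price 550, so it binds.
At p = 615: qd = 5313 - 8·615 = 393 and qs = 8·615 - 3487 = 1433.
Quantity traded falls to 393. At q = 393 the demand price is (5313 - 393)/8 = 615 and the supply price is (3487 + 393)/8 = 485.
Deadweight loss = ½ · (615 - 485) · (913 - 393) = ½ · 130 · 520 = 33800.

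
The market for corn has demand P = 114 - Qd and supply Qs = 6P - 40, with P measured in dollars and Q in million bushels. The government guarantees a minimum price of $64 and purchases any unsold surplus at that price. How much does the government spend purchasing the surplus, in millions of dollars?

18816

Rearranging demand gives Qd = 114 - P. Equilibrium: 114 - P = 6P - 40, so 154 = 7P and P* = 22, Q* = 92.
The floor of 64 is above the equilibrium price 22, so it binds.
At P = 64: Qd = 114 - 64 = 50 and Qs = 6·64 - 40 = 344.
Surplus = Qs - Qd = 294.
Government expenditure = surplus × support price = 294 × 64 = 18816.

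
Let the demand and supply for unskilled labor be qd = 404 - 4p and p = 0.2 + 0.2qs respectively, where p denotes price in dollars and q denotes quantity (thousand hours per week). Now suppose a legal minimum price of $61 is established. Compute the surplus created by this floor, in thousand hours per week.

Rearranging supply gives qs = 5p - 1. In a free market, 404 - 4p = 5p - 1 gives the equilibrium p* = 45, q* = 224.
Because the floor (61) lies above the market-clearing price, it is binding.
At p = 61: qd = 404 - 4·61 = 160 and qs = 5·61 - 1 = 304.
Surplus = qs - qd = 304 - 160 = 144.

144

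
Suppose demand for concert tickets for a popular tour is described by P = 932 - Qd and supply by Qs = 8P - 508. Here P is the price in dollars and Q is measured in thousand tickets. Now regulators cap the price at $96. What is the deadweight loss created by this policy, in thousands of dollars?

147456

Rearranging demand gives Qd = 932 - P. Equilibrium: 932 - P = 8P - 508, so 1440 = 9P and P* = 160, Q* = 772.
Since 96 < 160, the ceiling is binding.
At P = 96: Qd = 932 - 96 = 836 and Qs = 8·96 - 508 = 260.
Quantity traded falls to 260. At Q = 260 the demand price is 932 - 260 = 672 and the supply price is (508 + 260)/8 = 96.
Deadweight loss = ½ · (672 - 96) · (772 - 260) = ½ · 576 · 512 = 147456.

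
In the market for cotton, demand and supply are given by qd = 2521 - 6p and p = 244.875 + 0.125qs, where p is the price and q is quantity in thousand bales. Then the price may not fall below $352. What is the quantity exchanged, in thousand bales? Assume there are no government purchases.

409

Rearranging supply gives qs = 8p - 1959. In a free market, 2521 - 6p = 8p - 1959 gives the equilibrium p* = 320, q* = 601.
Since 352 > 320, the floor is binding.
At p = 352: qd = 2521 - 6·352 = 409 and qs = 8·352 - 1959 = 857.
The quantity actually transacted is the short side, demand: 409.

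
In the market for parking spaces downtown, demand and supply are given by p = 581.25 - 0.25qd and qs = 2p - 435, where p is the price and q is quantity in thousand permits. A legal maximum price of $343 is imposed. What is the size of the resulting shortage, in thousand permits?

702

Rearranging demand gives qd = 2325 - 4p. Without the control the market clears where 2325 - 4p = 2p - 435, i.e. p* = 460 and q* = 485.
Since 343 < 460, the ceiling is binding.
At p = 343: qd = 2325 - 4·343 = 953 and qs = 2·343 - 435 = 251.
Shortage = qd - qs = 953 - 251 = 702.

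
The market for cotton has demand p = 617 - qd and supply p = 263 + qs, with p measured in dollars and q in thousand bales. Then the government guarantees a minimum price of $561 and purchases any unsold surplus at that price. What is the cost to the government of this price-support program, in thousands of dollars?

135762

Rearranging demand gives qd = 617 - p; rearranging supply gives qs = p - 263. In a free market, 617 - p = p - 263 gives the equilibrium p* = 440, q* = 177.
The floor of 561 is above the equilibrium price 440, so it binds.
At p = 561: qd = 617 - 561 = 56 and qs = 561 - 263 = 298.
Surplus = qs - qd = 242.
Government expenditure = surplus × support price = 242 × 561 = 135762.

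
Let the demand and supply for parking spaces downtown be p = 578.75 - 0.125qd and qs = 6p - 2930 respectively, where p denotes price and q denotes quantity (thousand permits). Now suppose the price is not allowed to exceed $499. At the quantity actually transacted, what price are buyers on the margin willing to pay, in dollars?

Rearranging demand gives qd = 4630 - 8p. Without the control the market clears where 4630 - 8p = 6p - 2930, i.e. p* = 540 and q* = 310.
Since 499 < 540, the ceiling is binding.
At p = 499: qd = 4630 - 8·499 = 638 and qs = 6·499 - 2930 = 64.
Only 64 units reach the market. On the demand curve, the marginal buyer's willingness to pay at q = 64 is (4630 - 64)/8 = 570.75.

570.75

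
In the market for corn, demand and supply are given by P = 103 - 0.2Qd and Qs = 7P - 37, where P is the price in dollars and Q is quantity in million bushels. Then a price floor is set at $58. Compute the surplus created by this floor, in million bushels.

Rearranging demand gives Qd = 515 - 5P. Setting quantity demanded equal to quantity supplied, 515 - 5P = 7P - 37, gives P* = 46 and Q* = 285.
Since 58 > 46, the floor is binding.
At P = 58: Qd = 515 - 5·58 = 225 and Qs = 7·58 - 37 = 369.
Surplus = Qs - Qd = 369 - 225 = 144.

144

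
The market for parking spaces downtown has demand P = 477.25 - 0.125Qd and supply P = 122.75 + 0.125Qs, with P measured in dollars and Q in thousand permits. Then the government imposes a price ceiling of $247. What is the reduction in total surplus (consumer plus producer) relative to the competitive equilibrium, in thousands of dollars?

22472

Rearranging demand gives Qd = 3818 - 8P; rearranging supply gives Qs = 8P - 982. In a free market, 3818 - 8P = 8P - 982 gives the equilibrium P* = 300, Q* = 1418.
Since 247 < 300, the ceiling is binding.
At P = 247: Qd = 3818 - 8·247 = 1842 and Qs = 8·247 - 982 = 994.
Quantity traded falls to 994. At Q = 994 the demand price is (3818 - 994)/8 = 353 and the supply price is (982 + 994)/8 = 247.
Deadweight loss = ½ · (353 - 247) · (1418 - 994) = ½ · 106 · 424 = 22472.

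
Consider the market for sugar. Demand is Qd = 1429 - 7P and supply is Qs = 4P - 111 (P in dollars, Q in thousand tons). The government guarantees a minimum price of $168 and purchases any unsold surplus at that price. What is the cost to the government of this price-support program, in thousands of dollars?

51744

Equilibrium: 1429 - 7P = 4P - 111, so 1540 = 11P and P* = 140, Q* = 449.
Because the floor (168) lies above the market-clearing price, it is binding.
At P = 168: Qd = 1429 - 7·168 = 253 and Qs = 4·168 - 111 = 561.
Surplus = Qs - Qd = 308.
Government expenditure = surplus × support price = 308 × 168 = 51744.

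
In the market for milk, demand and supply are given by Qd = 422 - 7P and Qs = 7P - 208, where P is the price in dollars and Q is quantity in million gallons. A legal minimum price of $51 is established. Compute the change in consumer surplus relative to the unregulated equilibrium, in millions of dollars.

-516

Equilibrium: 422 - 7P = 7P - 208, so 630 = 14P and P* = 45, Q* = 107.
Because the floor (51) lies above the market-clearing price, it is binding.
At P = 51: Qd = 422 - 7·51 = 65 and Qs = 7·51 - 208 = 149.
Consumer surplus without the control is ½ · (422/7 - 45) · 107 = 11449/14.
With the floor, consumers buy 65 units at 51, so CS = ½ · (422/7 - 51) · 65 = 4225/14.
Change in consumer surplus = 4225/14 - 11449/14 = -516.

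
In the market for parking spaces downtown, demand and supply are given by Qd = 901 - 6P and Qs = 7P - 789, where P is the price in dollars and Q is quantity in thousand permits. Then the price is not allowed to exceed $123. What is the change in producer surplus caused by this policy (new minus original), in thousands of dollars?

-675.5

Equilibrium: 901 - 6P = 7P - 789, so 1690 = 13P and P* = 130, Q* = 121.
Since 123 < 130, the ceiling is binding.
At P = 123: Qd = 901 - 6·123 = 163 and Qs = 7·123 - 789 = 72.
Producer surplus without the control is ½ · (130 - 789/7) · 121 = 14641/14.
With the ceiling, producers sell 72 units at 123, so PS = ½ · (123 - 789/7) · 72 = 2592/7.
Change in producer surplus = 2592/7 - 14641/14 = -675.5.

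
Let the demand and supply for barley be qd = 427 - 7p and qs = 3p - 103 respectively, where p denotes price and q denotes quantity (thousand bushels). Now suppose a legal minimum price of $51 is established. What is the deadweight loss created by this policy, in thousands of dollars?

0

Without the control the market clears where 427 - 7p = 3p - 103, i.e. p* = 53 and q* = 56.
The floor of 51 is below the equilibrium price 53, so it is not binding; the market clears at p* = 53, q* = 56.
Since the control does not bind, no trades are prevented and deadweight loss is zero.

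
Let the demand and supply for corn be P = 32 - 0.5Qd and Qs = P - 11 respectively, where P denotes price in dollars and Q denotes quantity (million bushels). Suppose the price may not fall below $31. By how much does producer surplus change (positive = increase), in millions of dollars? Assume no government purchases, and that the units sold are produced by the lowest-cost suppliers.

-60

Rearranging demand gives Qd = 64 - 2P. Without the control the market clears where 64 - 2P = P - 11, i.e. P* = 25 and Q* = 14.
Because the floor (31) lies above the market-clearing price, it is binding.
At P = 31: Qd = 64 - 2·31 = 2 and Qs = 31 - 11 = 20.
Producer surplus without the control is ½ · (25 - 11) · 14 = 98.
With the floor, 2 units are sold at 31. The supply price at Q = 2 is 13, so PS = ½ · [(31 - 11) + (31 - 13)] · 2 = 38.
Change in producer surplus = 38 - 98 = -60.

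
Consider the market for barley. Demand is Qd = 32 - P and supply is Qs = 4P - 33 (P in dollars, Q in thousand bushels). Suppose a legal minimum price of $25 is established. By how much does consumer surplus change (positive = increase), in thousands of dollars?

Setting quantity demanded equal to quantity supplied, 32 - P = 4P - 33, gives P* = 13 and Q* = 19.
Since 25 > 13, the floor is binding.
At P = 25: Qd = 32 - 25 = 7 and Qs = 4·25 - 33 = 67.
Consumer surplus without the control is ½ · (32 - 13) · 19 = 180.5.
With the floor, consumers buy 7 units at 25, so CS = ½ · (32 - 25) · 7 = 24.5.
Change in consumer surplus = 24.5 - 180.5 = -156.

-156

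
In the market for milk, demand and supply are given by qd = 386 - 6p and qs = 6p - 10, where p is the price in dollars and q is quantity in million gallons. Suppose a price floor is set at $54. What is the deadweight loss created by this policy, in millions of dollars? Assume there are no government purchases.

2646

In a free market, 386 - 6p = 6p - 10 gives the equilibrium p* = 33, q* = 188.
Since 54 > 33, the floor is binding.
At p = 54: qd = 386 - 6·54 = 62 and qs = 6·54 - 10 = 314.
Quantity traded falls to 62. At q = 62 the demand price is (386 - 62)/6 = 54 and the supply price is (10 + 62)/6 = 12.
Deadweight loss = ½ · (54 - 12) · (188 - 62) = ½ · 42 · 126 = 2646.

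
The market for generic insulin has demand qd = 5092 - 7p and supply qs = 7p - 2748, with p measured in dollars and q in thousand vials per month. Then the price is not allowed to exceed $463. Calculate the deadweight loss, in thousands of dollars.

65863

Without the control the market clears where 5092 - 7p = 7p - 2748, i.e. p* = 560 and q* = 1172.
The ceiling of 463 is below the equilibrium price 560, so it binds.
At p = 463: qd = 5092 - 7·463 = 1851 and qs = 7·463 - 2748 = 493.
Quantity traded falls to 493. At q = 493 the demand price is (5092 - 493)/7 = 657 and the supply price is (2748 + 493)/7 = 463.
Deadweight loss = ½ · (657 - 463) · (1172 - 493) = ½ · 194 · 679 = 65863.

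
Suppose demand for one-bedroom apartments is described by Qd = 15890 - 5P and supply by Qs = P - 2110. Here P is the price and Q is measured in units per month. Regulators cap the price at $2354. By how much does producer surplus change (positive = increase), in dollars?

Setting quantity demanded equal to quantity supplied, 15890 - 5P = P - 2110, gives P* = 3000 and Q* = 890.
Because the ceiling (2354) lies below the market-clearing price, it is binding.
At P = 2354: Qd = 15890 - 5·2354 = 4120 and Qs = 2354 - 2110 = 244.
Producer surplus without the control is ½ · (3000 - 2110) · 890 = 396050.
With the ceiling, producers sell 244 units at 2354, so PS = ½ · (2354 - 2110) · 244 = 29768.
Change in producer surplus = 29768 - 396050 = -366282.

-366282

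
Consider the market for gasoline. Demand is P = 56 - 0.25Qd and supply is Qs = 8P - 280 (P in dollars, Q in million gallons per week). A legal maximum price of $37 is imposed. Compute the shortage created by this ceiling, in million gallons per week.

Rearranging demand gives Qd = 224 - 4P. Equilibrium: 224 - 4P = 8P - 280, so 504 = 12P and P* = 42, Q* = 56.
The ceiling of 37 is below the equilibrium price 42, so it binds.
At P = 37: Qd = 224 - 4·37 = 76 and Qs = 8·37 - 280 = 16.
Shortage = Qd - Qs = 76 - 16 = 60.

60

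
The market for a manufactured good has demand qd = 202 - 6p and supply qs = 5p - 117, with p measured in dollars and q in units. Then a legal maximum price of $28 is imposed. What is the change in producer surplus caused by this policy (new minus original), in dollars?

In a free market, 202 - 6p = 5p - 117 gives the equilibrium p* = 29, q* = 28.
The ceiling of 28 is below the equilibrium price 29, so it binds.
At p = 28: qd = 202 - 6·28 = 34 and qs = 5·28 - 117 = 23.
Producer surplus without the control is ½ · (29 - 23.4) · 28 = 78.4.
With the ceiling, producers sell 23 units at 28, so PS = ½ · (28 - 23.4) · 23 = 52.9.
Change in producer surplus = 52.9 - 78.4 = -25.5.

-25.5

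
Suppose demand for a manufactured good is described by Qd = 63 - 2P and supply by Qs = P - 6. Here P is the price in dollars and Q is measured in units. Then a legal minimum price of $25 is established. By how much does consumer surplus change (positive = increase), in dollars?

-30

Without the control the market clears where 63 - 2P = P - 6, i.e. P* = 23 and Q* = 17.
The floor of 25 is above the equilibrium price 23, so it binds.
At P = 25: Qd = 63 - 2·25 = 13 and Qs = 25 - 6 = 19.
Consumer surplus without the control is ½ · (31.5 - 23) · 17 = 72.25.
With the floor, consumers buy 13 units at 25, so CS = ½ · (31.5 - 25) · 13 = 42.25.
Change in consumer surplus = 42.25 - 72.25 = -30.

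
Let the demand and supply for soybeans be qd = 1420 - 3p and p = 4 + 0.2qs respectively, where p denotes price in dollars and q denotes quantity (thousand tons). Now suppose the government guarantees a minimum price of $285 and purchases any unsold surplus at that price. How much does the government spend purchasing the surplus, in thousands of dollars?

239400

Rearranging supply gives qs = 5p - 20. Without the control the market clears where 1420 - 3p = 5p - 20, i.e. p* = 180 and q* = 880.
The floor of 285 is above the equilibrium price 180, so it binds.
At p = 285: qd = 1420 - 3·285 = 565 and qs = 5·285 - 20 = 1405.
Surplus = qs - qd = 840.
Government expenditure = surplus × support price = 840 × 285 = 239400.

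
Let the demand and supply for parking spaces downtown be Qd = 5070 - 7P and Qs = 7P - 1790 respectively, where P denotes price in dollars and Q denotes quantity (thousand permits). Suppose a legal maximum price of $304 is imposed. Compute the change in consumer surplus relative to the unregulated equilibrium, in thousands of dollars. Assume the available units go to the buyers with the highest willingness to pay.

Equilibrium: 5070 - 7P = 7P - 1790, so 6860 = 14P and P* = 490, Q* = 1640.
The ceiling of 304 is below the equilibrium price 490, so it binds.
At P = 304: Qd = 5070 - 7·304 = 2942 and Qs = 7·304 - 1790 = 338.
Consumer surplus without the control is ½ · (5070/7 - 490) · 1640 = 1344800/7.
With the ceiling, 338 units are sold at 304 (assume they go to the highest-value buyers). The demand price at Q = 338 is 676, so CS = ½ · [(5070/7 - 304) + (676 - 304)] · 338 = 937274/7.
Change in consumer surplus = 937274/7 - 1344800/7 = -58218.

-58218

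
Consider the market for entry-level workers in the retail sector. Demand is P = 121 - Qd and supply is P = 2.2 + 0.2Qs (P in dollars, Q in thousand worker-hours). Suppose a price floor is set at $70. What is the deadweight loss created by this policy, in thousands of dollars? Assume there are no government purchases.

Rearranging demand gives Qd = 121 - P; rearranging supply gives Qs = 5P - 11. In a free market, 121 - P = 5P - 11 gives the equilibrium P* = 22, Q* = 99.
The floor of 70 is above the equilibrium price 22, so it binds.
At P = 70: Qd = 121 - 70 = 51 and Qs = 5·70 - 11 = 339.
Quantity traded falls to 51. At Q = 51 the demand price is 121 - 51 = 70 and the supply price is (11 + 51)/5 = 12.4.
Deadweight loss = ½ · (70 - 12.4) · (99 - 51) = ½ · 57.6 · 48 = 1382.4.

1382.4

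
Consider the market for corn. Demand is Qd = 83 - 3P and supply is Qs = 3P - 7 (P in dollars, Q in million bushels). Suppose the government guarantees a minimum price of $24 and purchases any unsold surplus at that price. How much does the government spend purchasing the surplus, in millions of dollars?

Setting quantity demanded equal to quantity supplied, 83 - 3P = 3P - 7, gives P* = 15 and Q* = 38.
Since 24 > 15, the floor is binding.
At P = 24: Qd = 83 - 3·24 = 11 and Qs = 3·24 - 7 = 65.
Surplus = Qs - Qd = 54.
Government expenditure = surplus × support price = 54 × 24 = 1296.

1296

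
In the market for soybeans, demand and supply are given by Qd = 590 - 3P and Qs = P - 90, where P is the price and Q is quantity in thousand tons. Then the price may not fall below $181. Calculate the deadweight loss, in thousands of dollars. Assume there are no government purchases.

In a free market, 590 - 3P = P - 90 gives the equilibrium P* = 170, Q* = 80.
Because the floor (181) lies above the market-clearing price, it is binding.
At P = 181: Qd = 590 - 3·181 = 47 and Qs = 181 - 90 = 91.
Quantity traded falls to 47. At Q = 47 the demand price is (590 - 47)/3 = 181 and the supply price is 90 + 47 = 137.
Deadweight loss = ½ · (181 - 137) · (80 - 47) = ½ · 44 · 33 = 726.

726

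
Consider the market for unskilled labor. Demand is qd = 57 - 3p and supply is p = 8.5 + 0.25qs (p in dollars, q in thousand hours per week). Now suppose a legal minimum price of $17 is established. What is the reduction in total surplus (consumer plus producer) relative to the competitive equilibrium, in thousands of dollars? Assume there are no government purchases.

Rearranging supply gives qs = 4p - 34. Without the control the market clears where 57 - 3p = 4p - 34, i.e. p* = 13 and q* = 18.
Because the floor (17) lies above the market-clearing price, it is binding.
At p = 17: qd = 57 - 3·17 = 6 and qs = 4·17 - 34 = 34.
Quantity traded falls to 6. At q = 6 the demand price is (57 - 6)/3 = 17 and the supply price is (34 + 6)/4 = 10.
Deadweight loss = ½ · (17 - 10) · (18 - 6) = ½ · 7 · 12 = 42.

42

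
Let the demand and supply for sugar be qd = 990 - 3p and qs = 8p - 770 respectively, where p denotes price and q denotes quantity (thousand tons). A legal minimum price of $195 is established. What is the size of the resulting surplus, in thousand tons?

385

In a free market, 990 - 3p = 8p - 770 gives the equilibrium p* = 160, q* = 510.
The floor of 195 is above the equilibrium price 160, so it binds.
At p = 195: qd = 990 - 3·195 = 405 and qs = 8·195 - 770 = 790.
Surplus = qs - qd = 790 - 405 = 385.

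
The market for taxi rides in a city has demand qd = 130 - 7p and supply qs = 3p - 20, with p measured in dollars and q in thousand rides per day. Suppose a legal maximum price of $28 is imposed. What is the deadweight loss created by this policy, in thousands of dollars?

Equilibrium: 130 - 7p = 3p - 20, so 150 = 10p and p* = 15, q* = 25.
The ceiling of 28 is above the equilibrium price 15, so it is not binding; the market clears at p* = 15, q* = 25.
Since the control does not bind, no trades are prevented and deadweight loss is zero.

0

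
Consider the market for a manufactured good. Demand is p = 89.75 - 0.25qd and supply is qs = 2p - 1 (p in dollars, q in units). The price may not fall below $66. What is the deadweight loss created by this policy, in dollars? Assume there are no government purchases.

Rearranging demand gives qd = 359 - 4p. In a free market, 359 - 4p = 2p - 1 gives the equilibrium p* = 60, q* = 119.
Because the floor (66) lies above the market-clearing price, it is binding.
At p = 66: qd = 359 - 4·66 = 95 and qs = 2·66 - 1 = 131.
Quantity traded falls to 95. At q = 95 the demand price is (359 - 95)/4 = 66 and the supply price is (1 + 95)/2 = 48.
Deadweight loss = ½ · (66 - 48) · (119 - 95) = ½ · 18 · 24 = 216.

216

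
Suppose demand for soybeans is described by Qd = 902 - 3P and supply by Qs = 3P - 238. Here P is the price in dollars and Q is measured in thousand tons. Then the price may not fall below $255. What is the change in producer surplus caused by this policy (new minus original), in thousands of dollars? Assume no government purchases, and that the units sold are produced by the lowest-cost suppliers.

Setting quantity demanded equal to quantity supplied, 902 - 3P = 3P - 238, gives P* = 190 and Q* = 332.
Because the floor (255) lies above the market-clearing price, it is binding.
At P = 255: Qd = 902 - 3·255 = 137 and Qs = 3·255 - 238 = 527.
Producer surplus without the control is ½ · (190 - 238/3) · 332 = 55112/3.
With the floor, 137 units are sold at 255. The supply price at Q = 137 is 125, so PS = ½ · [(255 - 238/3) + (255 - 125)] · 137 = 125629/6.
Change in producer surplus = 125629/6 - 55112/3 = 2567.5.

2567.5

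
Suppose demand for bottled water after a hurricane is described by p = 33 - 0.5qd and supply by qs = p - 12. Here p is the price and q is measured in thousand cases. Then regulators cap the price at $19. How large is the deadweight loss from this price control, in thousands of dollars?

36.75

Rearranging demand gives qd = 66 - 2p. Setting quantity demanded equal to quantity supplied, 66 - 2p = p - 12, gives p* = 26 and q* = 14.
Because the ceiling (19) lies below the market-clearing price, it is binding.
At p = 19: qd = 66 - 2·19 = 28 and qs = 19 - 12 = 7.
Quantity traded falls to 7. At q = 7 the demand price is (66 - 7)/2 = 29.5 and the supply price is 12 + 7 = 19.
Deadweight loss = ½ · (29.5 - 19) · (14 - 7) = ½ · 10.5 · 7 = 36.75.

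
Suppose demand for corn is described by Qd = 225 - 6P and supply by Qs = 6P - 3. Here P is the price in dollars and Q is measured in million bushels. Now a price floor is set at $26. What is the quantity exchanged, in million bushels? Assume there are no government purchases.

In a free market, 225 - 6P = 6P - 3 gives the equilibrium P* = 19, Q* = 111.
Since 26 > 19, the floor is binding.
At P = 26: Qd = 225 - 6·26 = 69 and Qs = 6·26 - 3 = 153.
The quantity actually transacted is the short side, demand: 69.

69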